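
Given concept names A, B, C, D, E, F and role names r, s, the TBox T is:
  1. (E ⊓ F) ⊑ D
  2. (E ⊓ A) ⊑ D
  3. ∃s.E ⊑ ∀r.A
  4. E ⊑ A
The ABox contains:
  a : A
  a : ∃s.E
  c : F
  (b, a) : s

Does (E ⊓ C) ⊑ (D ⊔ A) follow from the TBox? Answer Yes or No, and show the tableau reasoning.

1. (E ⊓ C) ⊑ (D ⊔ A)  ⇔  ((E ⊓ C) ⊓ (¬D ⊓ ¬A)) unsat w.r.t. T
   all branches close; clash {A, ¬A} at x₀
2. Hence (E ⊓ C) ⊑ (D ⊔ A): entailed.

Yes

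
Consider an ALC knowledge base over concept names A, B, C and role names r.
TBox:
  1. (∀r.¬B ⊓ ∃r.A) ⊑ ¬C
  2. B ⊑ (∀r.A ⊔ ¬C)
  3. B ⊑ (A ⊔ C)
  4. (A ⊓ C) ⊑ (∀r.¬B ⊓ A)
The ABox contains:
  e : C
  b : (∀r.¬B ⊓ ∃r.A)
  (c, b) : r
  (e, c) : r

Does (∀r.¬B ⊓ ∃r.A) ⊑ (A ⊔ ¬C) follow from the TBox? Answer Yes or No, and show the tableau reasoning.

1. (∀r.¬B ⊓ ∃r.A) ⊑ (A ⊔ ¬C)  ⇔  ((∀r.¬B ⊓ ∃r.A) ⊓ (¬A ⊓ C)) unsat w.r.t. T
   all branches close; clash {C, ¬C} at x₀
2. Hence (∀r.¬B ⊓ ∃r.A) ⊑ (A ⊔ ¬C): entailed.

Yes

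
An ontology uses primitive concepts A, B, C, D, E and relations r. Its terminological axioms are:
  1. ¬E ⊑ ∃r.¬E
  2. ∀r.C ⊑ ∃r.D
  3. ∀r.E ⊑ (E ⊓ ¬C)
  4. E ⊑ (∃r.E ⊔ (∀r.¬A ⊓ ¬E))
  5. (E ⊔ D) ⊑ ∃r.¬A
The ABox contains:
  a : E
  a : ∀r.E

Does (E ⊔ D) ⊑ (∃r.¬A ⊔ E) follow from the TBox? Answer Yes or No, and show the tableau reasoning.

1. (E ⊔ D) ⊑ (∃r.¬A ⊔ E)  ⇔  ((E ⊔ D) ⊓ (∀r.A ⊓ ¬E)) unsat w.r.t. T
   all branches close; clash {A, ¬A} at an ∃-successor
2. Hence (E ⊔ D) ⊑ (∃r.¬A ⊔ E): entailed.

Yes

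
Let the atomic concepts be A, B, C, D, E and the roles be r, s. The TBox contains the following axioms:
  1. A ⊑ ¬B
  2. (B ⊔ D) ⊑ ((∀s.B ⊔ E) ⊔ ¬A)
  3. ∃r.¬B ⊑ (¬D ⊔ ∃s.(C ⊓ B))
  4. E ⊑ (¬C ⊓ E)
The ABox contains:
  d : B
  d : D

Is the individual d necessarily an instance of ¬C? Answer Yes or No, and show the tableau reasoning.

No

1. d : ¬C?  L(d) = {B, D} ∪ {C}
   open: L(d) ⊇ {B, C, D, ¬A, ¬E, …} — d ∉ ¬C possible
2. Hence d : ¬C: not entailed.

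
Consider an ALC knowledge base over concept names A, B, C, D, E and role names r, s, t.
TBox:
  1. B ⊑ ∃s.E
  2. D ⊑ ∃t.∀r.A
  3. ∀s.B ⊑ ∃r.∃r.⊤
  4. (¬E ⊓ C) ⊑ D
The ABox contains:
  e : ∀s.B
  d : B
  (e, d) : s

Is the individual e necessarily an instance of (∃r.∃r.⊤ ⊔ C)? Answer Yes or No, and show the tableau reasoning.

1. e : (∃r.∃r.⊤ ⊔ C)?  L(e) = {∀s.B} ∪ {(∀r.∀r.⊥ ⊓ ¬C)}
   clash ⊥ at an ∃-successor — e ∈ (∃r.∃r.⊤ ⊔ C)
2. Hence e : (∃r.∃r.⊤ ⊔ C): entailed.

Yes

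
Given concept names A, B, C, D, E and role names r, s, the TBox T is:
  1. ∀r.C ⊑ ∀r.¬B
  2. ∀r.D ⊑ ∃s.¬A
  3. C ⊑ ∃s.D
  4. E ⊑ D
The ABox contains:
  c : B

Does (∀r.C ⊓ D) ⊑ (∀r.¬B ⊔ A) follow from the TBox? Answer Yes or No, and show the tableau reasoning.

1. (∀r.C ⊓ D) ⊑ (∀r.¬B ⊔ A)  ⇔  ((∀r.C ⊓ D) ⊓ (∃r.B ⊓ ¬A)) unsat w.r.t. T
   all branches close; clash {B, ¬B} at an ∃-successor
2. Hence (∀r.C ⊓ D) ⊑ (∀r.¬B ⊔ A): entailed.

Yes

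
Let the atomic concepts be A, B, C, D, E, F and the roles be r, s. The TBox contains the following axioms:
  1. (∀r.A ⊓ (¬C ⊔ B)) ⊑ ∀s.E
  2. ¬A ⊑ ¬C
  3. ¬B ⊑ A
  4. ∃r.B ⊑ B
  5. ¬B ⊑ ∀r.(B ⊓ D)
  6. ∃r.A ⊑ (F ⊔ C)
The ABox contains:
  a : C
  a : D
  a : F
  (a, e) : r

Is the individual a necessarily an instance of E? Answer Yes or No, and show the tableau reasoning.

No

1. a : E?  L(a) = {C, D, F} ∪ {¬E}
   open: L(a) ⊇ {A, B, C, D, F, …} (+ ∃-successors) — a ∉ E possible
2. Hence a : E: not entailed.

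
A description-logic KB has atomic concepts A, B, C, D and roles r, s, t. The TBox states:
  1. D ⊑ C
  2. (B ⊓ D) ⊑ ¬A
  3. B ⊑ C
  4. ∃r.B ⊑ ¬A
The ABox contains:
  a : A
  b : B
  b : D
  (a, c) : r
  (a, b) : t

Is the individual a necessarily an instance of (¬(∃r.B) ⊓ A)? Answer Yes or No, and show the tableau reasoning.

1. a : (¬(∃r.B) ⊓ A)?  L(a) = {A} ∪ {(∃r.B ⊔ ¬A)}
   clash {A, ¬A} at a — a ∈ (¬(∃r.B) ⊓ A)
2. Hence a : (¬(∃r.B) ⊓ A): entailed.

Yes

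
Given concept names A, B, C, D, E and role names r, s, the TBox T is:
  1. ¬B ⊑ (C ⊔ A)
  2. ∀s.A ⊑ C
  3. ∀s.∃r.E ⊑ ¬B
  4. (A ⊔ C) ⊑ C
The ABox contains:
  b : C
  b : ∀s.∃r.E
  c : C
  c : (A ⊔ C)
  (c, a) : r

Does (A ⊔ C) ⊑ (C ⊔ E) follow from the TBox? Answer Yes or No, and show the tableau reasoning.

1. (A ⊔ C) ⊑ (C ⊔ E)  ⇔  ((A ⊔ C) ⊓ (¬C ⊓ ¬E)) unsat w.r.t. T
   all branches close; clash {C, ¬C} at x₀
2. Hence (A ⊔ C) ⊑ (C ⊔ E): entailed.

Yes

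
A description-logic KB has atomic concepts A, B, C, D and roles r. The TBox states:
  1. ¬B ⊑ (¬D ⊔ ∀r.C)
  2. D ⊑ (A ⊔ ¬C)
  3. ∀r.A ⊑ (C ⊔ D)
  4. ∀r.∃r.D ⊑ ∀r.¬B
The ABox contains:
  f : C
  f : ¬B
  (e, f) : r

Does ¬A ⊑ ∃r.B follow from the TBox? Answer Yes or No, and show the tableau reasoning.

No

1. ¬A ⊑ ∃r.B  ⇔  (¬A ⊓ ∀r.¬B) unsat w.r.t. T
   open: L(x₀) ⊇ {B, ¬A, ¬D, ∀r.¬B, ∃r.¬A} (+ ∃-successors)
2. Hence ¬A ⊑ ∃r.B: not entailed.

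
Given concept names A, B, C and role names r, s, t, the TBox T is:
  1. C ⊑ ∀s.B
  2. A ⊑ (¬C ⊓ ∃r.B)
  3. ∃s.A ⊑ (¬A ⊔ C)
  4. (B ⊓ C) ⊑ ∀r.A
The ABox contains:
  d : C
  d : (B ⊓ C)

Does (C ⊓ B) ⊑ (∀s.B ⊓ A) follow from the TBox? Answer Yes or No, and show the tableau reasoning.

1. (C ⊓ B) ⊑ (∀s.B ⊓ A)  ⇔  ((C ⊓ B) ⊓ (∃s.¬B ⊔ ¬A)) unsat w.r.t. T
   apply at x₀: C⊑∀s.B
   open: L(x₀) ⊇ {B, C, ¬A, ∀r.A, ∀s.B, …}
2. Hence (C ⊓ B) ⊑ (∀s.B ⊓ A): not entailed.

No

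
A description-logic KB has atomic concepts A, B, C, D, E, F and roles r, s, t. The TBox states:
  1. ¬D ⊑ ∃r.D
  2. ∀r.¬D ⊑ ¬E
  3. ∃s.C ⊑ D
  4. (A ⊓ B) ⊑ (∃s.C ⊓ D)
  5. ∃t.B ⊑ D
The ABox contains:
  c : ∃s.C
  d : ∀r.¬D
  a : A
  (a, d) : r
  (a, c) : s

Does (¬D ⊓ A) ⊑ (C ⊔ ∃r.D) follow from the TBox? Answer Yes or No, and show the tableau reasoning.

Yes

1. (¬D ⊓ A) ⊑ (C ⊔ ∃r.D)  ⇔  ((¬D ⊓ A) ⊓ (¬C ⊓ ∀r.¬D)) unsat w.r.t. T
   all branches close; clash {D, ¬D} at x₀
2. Hence (¬D ⊓ A) ⊑ (C ⊔ ∃r.D): entailed.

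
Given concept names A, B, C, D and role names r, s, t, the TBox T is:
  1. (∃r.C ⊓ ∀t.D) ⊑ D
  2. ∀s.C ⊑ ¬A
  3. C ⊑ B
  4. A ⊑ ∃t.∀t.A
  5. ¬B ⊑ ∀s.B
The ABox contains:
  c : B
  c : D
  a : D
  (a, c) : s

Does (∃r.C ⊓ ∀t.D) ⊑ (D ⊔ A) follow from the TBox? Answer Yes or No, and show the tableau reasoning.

Yes

1. (∃r.C ⊓ ∀t.D) ⊑ (D ⊔ A)  ⇔  ((∃r.C ⊓ ∀t.D) ⊓ (¬D ⊓ ¬A)) unsat w.r.t. T
   all branches close; clash {D, ¬D} at x₀
2. Hence (∃r.C ⊓ ∀t.D) ⊑ (D ⊔ A): entailed.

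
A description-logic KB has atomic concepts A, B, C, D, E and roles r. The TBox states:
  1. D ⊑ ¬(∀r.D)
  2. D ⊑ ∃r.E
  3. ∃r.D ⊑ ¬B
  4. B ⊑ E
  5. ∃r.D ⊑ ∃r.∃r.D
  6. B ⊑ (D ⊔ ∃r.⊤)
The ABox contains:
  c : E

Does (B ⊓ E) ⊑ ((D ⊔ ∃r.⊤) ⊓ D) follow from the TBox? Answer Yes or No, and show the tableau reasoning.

1. (B ⊓ E) ⊑ ((D ⊔ ∃r.⊤) ⊓ D)  ⇔  ((B ⊓ E) ⊓ ((¬D ⊓ ∀r.⊥) ⊔ ¬D)) unsat w.r.t. T
   apply at x₀: B⊑(D ⊔ ∃r.⊤)
   open: L(x₀) ⊇ {B, E, ¬D, ∀r.¬D, ∃r.⊤} (+ ∃-successors)
2. Hence (B ⊓ E) ⊑ ((D ⊔ ∃r.⊤) ⊓ D): not entailed.

No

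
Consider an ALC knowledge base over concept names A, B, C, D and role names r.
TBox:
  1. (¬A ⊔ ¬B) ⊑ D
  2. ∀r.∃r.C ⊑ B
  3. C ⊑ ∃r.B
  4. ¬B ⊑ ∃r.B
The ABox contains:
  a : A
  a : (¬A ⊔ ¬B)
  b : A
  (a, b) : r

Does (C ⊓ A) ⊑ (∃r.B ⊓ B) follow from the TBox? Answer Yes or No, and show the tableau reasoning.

1. (C ⊓ A) ⊑ (∃r.B ⊓ B)  ⇔  ((C ⊓ A) ⊓ (∀r.¬B ⊔ ¬B)) unsat w.r.t. T
   apply at x₀: C⊑∃r.B
   open: L(x₀) ⊇ {A, C, D, ¬B, ∃r.B, …} (+ ∃-successors)
2. Hence (C ⊓ A) ⊑ (∃r.B ⊓ B): not entailed.

No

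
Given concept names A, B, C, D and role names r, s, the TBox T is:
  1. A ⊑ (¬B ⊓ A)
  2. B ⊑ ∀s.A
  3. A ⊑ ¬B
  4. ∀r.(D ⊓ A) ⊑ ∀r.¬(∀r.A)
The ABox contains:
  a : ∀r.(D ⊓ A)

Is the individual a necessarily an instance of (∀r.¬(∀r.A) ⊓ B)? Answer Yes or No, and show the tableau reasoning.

No

1. a : (∀r.¬(∀r.A) ⊓ B)?  L(a) = {∀r.(D ⊓ A)} ∪ {(∃r.∀r.A ⊔ ¬B)}
   apply at a: ∀r.(D ⊓ A)⊑∀r.¬(∀r.A)
   open: L(a) ⊇ {¬A, ¬B, ∀r.(D ⊓ A), ∀r.∃r.¬A} — a ∉ (∀r.¬(∀r.A) ⊓ B) possible
2. Hence a : (∀r.¬(∀r.A) ⊓ B): not entailed.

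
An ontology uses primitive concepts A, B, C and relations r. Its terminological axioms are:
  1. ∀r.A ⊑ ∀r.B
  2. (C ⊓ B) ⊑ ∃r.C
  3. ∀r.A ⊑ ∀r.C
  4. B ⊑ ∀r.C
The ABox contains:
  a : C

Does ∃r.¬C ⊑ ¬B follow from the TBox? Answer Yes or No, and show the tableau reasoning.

1. ∃r.¬C ⊑ ¬B  ⇔  (∃r.¬C ⊓ B) unsat w.r.t. T
   all branches close; clash {C, ¬C} at an ∃-successor
2. Hence ∃r.¬C ⊑ ¬B: entailed.

Yes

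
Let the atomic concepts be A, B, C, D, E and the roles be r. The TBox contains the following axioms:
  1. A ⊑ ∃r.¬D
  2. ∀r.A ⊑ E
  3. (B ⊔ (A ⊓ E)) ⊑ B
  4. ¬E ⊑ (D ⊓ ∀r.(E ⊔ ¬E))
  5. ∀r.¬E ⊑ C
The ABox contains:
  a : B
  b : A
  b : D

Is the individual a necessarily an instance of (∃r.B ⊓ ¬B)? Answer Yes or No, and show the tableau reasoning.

1. a : (∃r.B ⊓ ¬B)?  L(a) = {B} ∪ {(∀r.¬B ⊔ B)}
   open: L(a) ⊇ {B, E, ¬A, ∃r.E, ∃r.¬A} (+ ∃-successors) — a ∉ (∃r.B ⊓ ¬B) possible
2. Hence a : (∃r.B ⊓ ¬B): not entailed.

No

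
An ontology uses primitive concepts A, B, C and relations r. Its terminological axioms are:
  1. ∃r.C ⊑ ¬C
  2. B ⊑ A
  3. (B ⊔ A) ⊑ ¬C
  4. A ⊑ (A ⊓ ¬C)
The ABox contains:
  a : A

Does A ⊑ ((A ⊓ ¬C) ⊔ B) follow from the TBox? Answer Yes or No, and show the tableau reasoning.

1. A ⊑ ((A ⊓ ¬C) ⊔ B)  ⇔  (A ⊓ ((¬A ⊔ C) ⊓ ¬B)) unsat w.r.t. T
   all branches close; clash {C, ¬C} at x₀
2. Hence A ⊑ ((A ⊓ ¬C) ⊔ B): entailed.

Yes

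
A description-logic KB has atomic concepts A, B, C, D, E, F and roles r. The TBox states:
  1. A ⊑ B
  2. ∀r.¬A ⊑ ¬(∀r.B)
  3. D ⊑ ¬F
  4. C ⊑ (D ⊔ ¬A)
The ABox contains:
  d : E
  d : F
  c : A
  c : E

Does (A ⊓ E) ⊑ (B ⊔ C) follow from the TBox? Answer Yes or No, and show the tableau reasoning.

Yes

1. (A ⊓ E) ⊑ (B ⊔ C)  ⇔  ((A ⊓ E) ⊓ (¬B ⊓ ¬C)) unsat w.r.t. T
   all branches close; clash {B, ¬B} at x₀
2. Hence (A ⊓ E) ⊑ (B ⊔ C): entailed.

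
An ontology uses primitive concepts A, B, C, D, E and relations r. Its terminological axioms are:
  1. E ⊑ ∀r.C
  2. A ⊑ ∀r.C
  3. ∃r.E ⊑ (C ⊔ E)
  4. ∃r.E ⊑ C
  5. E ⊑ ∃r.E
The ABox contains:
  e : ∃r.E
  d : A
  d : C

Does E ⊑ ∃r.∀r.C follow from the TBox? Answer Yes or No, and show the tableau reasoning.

Yes

1. E ⊑ ∃r.∀r.C  ⇔  (E ⊓ ∀r.∃r.¬C) unsat w.r.t. T
   all branches close; clash {C, ¬C} at an ∃-successor
2. Hence E ⊑ ∃r.∀r.C: entailed.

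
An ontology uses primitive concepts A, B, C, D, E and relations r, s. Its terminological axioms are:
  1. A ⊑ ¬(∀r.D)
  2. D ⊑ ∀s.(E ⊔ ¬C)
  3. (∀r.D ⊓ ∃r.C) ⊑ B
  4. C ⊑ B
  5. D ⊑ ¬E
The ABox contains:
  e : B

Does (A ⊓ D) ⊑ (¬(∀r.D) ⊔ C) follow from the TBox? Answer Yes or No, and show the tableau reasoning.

1. (A ⊓ D) ⊑ (¬(∀r.D) ⊔ C)  ⇔  ((A ⊓ D) ⊓ (∀r.D ⊓ ¬C)) unsat w.r.t. T
   all branches close; clash {D, ¬D} at an ∃-successor
2. Hence (A ⊓ D) ⊑ (¬(∀r.D) ⊔ C): entailed.

Yes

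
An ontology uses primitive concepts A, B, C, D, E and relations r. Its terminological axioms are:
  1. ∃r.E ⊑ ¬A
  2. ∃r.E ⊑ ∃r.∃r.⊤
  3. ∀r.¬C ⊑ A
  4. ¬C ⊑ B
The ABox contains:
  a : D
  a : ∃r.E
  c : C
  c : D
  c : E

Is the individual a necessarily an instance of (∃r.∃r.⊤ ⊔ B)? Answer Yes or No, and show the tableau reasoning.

Yes

1. a : (∃r.∃r.⊤ ⊔ B)?  L(a) = {D, ∃r.E} ∪ {(∀r.∀r.⊥ ⊓ ¬B)}
   clash {B, ¬B} at a — a ∈ (∃r.∃r.⊤ ⊔ B)
2. Hence a : (∃r.∃r.⊤ ⊔ B): entailed.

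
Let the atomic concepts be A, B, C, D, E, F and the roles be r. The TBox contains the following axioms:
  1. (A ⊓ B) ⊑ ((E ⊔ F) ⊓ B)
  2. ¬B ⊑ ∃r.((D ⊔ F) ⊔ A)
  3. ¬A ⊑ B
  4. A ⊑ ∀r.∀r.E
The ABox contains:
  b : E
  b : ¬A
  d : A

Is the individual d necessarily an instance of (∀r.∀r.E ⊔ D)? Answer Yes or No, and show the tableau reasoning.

Yes

1. d : (∀r.∀r.E ⊔ D)?  L(d) = {A} ∪ {(∃r.∃r.¬E ⊓ ¬D)}
   clash {E, ¬E} at an ∃-successor — d ∈ (∀r.∀r.E ⊔ D)
2. Hence d : (∀r.∀r.E ⊔ D): entailed.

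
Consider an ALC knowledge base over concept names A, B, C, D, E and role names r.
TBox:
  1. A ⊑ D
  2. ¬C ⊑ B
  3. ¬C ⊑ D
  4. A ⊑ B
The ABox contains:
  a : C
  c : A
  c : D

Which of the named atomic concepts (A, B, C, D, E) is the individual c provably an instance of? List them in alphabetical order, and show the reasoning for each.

{A, B, D}

1. c : A?  L(c) = {A, D} ∪ {¬A}
   clash {A, ¬A} at c — c ∈ A
2. c : B?  L(c) = {A, D} ∪ {¬B}
   clash {B, ¬B} at c — c ∈ B
3. c : C?  L(c) = {A, D} ∪ {¬C}
   apply at c: ¬C⊑B; A⊑B
   open: L(c) ⊇ {A, B, D, ¬C} — c ∉ C possible
4. c : D?  L(c) = {A, D} ∪ {¬D}
   clash {D, ¬D} at c — c ∈ D
5. c : E?  L(c) = {A, D} ∪ {¬E}
   apply at c: A⊑B
   open: L(c) ⊇ {A, B, C, D, ¬E} — c ∉ E possible
6. Entailed for c: {A, B, D}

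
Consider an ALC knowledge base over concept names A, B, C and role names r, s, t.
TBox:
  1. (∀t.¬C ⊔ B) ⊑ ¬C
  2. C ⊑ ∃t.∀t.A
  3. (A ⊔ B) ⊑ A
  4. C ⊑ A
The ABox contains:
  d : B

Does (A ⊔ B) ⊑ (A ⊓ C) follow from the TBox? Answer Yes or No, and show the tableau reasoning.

No

1. (A ⊔ B) ⊑ (A ⊓ C)  ⇔  ((A ⊔ B) ⊓ (¬A ⊔ ¬C)) unsat w.r.t. T
   apply at x₀: (A ⊔ B)⊑A
   open: L(x₀) ⊇ {A, ¬C}
2. Hence (A ⊔ B) ⊑ (A ⊓ C): not entailed.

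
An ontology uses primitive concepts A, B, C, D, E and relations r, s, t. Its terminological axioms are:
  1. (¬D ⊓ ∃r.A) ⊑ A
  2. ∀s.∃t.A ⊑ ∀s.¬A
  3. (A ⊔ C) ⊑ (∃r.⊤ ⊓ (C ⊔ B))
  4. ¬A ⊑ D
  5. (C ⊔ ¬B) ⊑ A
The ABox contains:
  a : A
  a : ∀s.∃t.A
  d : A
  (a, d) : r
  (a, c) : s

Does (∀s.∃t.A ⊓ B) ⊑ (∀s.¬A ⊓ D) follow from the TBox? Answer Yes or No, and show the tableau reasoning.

1. (∀s.∃t.A ⊓ B) ⊑ (∀s.¬A ⊓ D)  ⇔  ((∀s.∃t.A ⊓ B) ⊓ (∃s.A ⊔ ¬D)) unsat w.r.t. T
   apply at x₀: ∀s.∃t.A⊑∀s.¬A
   open: L(x₀) ⊇ {A, B, ¬D, ∀s.¬A, ∀s.∃t.A, …} (+ ∃-successors)
2. Hence (∀s.∃t.A ⊓ B) ⊑ (∀s.¬A ⊓ D): not entailed.

No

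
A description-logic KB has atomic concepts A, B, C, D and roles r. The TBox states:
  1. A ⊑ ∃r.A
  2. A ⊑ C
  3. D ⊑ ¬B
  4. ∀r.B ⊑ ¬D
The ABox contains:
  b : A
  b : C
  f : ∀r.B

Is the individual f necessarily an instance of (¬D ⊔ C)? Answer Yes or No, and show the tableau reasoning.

Yes

1. f : (¬D ⊔ C)?  L(f) = {∀r.B} ∪ {(D ⊓ ¬C)}
   clash {C, ¬C} at f — f ∈ (¬D ⊔ C)
2. Hence f : (¬D ⊔ C): entailed.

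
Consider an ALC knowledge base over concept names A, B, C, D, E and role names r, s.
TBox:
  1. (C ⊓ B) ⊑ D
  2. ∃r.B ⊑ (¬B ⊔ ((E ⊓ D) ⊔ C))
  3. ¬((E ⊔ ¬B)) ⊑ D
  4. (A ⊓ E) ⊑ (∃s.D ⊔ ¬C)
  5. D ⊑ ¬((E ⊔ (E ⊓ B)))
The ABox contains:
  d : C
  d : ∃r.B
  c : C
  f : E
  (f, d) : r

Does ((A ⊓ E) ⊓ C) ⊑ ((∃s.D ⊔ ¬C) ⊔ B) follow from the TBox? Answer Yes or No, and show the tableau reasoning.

1. ((A ⊓ E) ⊓ C) ⊑ ((∃s.D ⊔ ¬C) ⊔ B)  ⇔  (((A ⊓ E) ⊓ C) ⊓ ((∀s.¬D ⊓ C) ⊓ ¬B)) unsat w.r.t. T
   all branches close; clash {C, ¬C} at x₀
2. Hence ((A ⊓ E) ⊓ C) ⊑ ((∃s.D ⊔ ¬C) ⊔ B): entailed.

Yes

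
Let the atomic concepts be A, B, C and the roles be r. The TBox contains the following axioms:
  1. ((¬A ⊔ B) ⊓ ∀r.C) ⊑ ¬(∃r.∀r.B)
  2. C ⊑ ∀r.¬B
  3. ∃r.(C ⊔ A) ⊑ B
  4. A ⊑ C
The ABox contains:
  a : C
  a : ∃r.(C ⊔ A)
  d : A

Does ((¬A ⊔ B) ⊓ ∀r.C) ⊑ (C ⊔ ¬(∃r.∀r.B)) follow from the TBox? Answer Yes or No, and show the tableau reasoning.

Yes

1. ((¬A ⊔ B) ⊓ ∀r.C) ⊑ (C ⊔ ¬(∃r.∀r.B))  ⇔  (((¬A ⊔ B) ⊓ ∀r.C) ⊓ (¬C ⊓ ∃r.∀r.B)) unsat w.r.t. T
   all branches close; clash {C, ¬C} at x₀
2. Hence ((¬A ⊔ B) ⊓ ∀r.C) ⊑ (C ⊔ ¬(∃r.∀r.B)): entailed.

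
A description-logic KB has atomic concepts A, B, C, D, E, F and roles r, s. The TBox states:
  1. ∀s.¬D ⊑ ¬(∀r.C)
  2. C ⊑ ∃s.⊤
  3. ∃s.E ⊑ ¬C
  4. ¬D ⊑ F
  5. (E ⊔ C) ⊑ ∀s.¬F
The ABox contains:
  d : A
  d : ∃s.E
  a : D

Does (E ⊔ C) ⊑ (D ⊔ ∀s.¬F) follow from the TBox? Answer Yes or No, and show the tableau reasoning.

Yes

1. (E ⊔ C) ⊑ (D ⊔ ∀s.¬F)  ⇔  ((E ⊔ C) ⊓ (¬D ⊓ ∃s.F)) unsat w.r.t. T
   all branches close; clash {C, ¬C} at x₀
2. Hence (E ⊔ C) ⊑ (D ⊔ ∀s.¬F): entailed.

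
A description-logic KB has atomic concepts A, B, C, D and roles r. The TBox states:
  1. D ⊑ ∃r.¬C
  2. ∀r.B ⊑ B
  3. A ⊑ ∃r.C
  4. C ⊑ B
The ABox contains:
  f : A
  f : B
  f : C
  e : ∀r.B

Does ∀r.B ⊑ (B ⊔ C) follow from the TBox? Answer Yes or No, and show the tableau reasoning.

Yes

1. ∀r.B ⊑ (B ⊔ C)  ⇔  (∀r.B ⊓ (¬B ⊓ ¬C)) unsat w.r.t. T
   all branches close; clash {B, ¬B} at x₀
2. Hence ∀r.B ⊑ (B ⊔ C): entailed.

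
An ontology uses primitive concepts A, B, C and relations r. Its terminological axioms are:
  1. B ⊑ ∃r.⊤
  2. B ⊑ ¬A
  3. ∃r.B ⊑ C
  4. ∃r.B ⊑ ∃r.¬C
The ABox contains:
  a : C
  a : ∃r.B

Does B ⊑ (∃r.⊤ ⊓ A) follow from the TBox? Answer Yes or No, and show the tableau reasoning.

No

1. B ⊑ (∃r.⊤ ⊓ A)  ⇔  (B ⊓ (∀r.⊥ ⊔ ¬A)) unsat w.r.t. T
   apply at x₀: B⊑∃r.⊤; B⊑¬A
   open: L(x₀) ⊇ {B, ¬A, ∀r.¬B, ∃r.⊤} (+ ∃-successors)
2. Hence B ⊑ (∃r.⊤ ⊓ A): not entailed.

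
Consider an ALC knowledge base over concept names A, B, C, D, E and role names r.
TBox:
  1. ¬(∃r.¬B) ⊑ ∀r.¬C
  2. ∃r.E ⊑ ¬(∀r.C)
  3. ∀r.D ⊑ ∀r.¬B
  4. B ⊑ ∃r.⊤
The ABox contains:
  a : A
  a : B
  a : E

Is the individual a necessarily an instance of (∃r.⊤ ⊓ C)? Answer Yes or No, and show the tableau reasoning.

No

1. a : (∃r.⊤ ⊓ C)?  L(a) = {A, B, E} ∪ {(∀r.⊥ ⊔ ¬C)}
   apply at a: B⊑∃r.⊤
   open: L(a) ⊇ {A, B, E, ¬C, ∀r.¬E, …} (+ ∃-successors) — a ∉ (∃r.⊤ ⊓ C) possible
2. Hence a : (∃r.⊤ ⊓ C): not entailed.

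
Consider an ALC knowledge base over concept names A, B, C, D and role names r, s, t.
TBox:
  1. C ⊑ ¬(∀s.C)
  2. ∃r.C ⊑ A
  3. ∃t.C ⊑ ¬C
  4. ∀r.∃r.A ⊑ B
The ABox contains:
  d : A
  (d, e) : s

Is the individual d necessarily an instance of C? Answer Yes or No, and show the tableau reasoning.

No

1. d : C?  L(d) = {A} ∪ {¬C}
   open: L(d) ⊇ {A, ¬C, ∃r.∀r.¬A} (+ ∃-successors) — d ∉ C possible
2. Hence d : C: not entailed.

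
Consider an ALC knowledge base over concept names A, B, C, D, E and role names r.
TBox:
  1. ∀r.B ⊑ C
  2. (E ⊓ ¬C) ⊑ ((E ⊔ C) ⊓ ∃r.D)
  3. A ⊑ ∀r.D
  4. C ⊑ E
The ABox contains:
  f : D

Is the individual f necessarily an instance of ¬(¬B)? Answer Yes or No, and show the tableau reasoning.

1. f : ¬(¬B)?  L(f) = {D} ∪ {¬B}
   open: L(f) ⊇ {D, ¬A, ¬B, ¬C, ¬E, …} (+ ∃-successors) — f ∉ ¬(¬B) possible
2. Hence f : ¬(¬B): not entailed.

No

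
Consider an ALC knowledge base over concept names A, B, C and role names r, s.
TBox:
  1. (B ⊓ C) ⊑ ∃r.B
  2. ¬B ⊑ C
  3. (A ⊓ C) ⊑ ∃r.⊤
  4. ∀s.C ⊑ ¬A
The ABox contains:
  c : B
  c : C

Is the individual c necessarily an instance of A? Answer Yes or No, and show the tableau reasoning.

No

1. c : A?  L(c) = {B, C} ∪ {¬A}
   open: L(c) ⊇ {B, C, ¬A, ∃r.B} (+ ∃-successors) — c ∉ A possible
2. Hence c : A: not entailed.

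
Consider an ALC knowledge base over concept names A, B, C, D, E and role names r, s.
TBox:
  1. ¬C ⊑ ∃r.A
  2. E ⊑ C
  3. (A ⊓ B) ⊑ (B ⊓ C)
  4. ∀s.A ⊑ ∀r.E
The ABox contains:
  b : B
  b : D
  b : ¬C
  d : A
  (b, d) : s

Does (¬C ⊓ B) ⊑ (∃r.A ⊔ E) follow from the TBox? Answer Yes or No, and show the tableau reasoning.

Yes

1. (¬C ⊓ B) ⊑ (∃r.A ⊔ E)  ⇔  ((¬C ⊓ B) ⊓ (∀r.¬A ⊓ ¬E)) unsat w.r.t. T
   all branches close; clash {C, ¬C} at x₀
2. Hence (¬C ⊓ B) ⊑ (∃r.A ⊔ E): entailed.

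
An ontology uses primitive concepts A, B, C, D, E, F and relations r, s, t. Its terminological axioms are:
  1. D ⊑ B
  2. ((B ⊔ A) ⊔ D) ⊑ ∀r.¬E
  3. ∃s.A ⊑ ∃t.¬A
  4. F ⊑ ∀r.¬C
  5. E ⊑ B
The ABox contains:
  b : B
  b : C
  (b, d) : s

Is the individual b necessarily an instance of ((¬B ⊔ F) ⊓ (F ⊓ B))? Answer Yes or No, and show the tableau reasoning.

No

1. b : ((¬B ⊔ F) ⊓ (F ⊓ B))?  L(b) = {B, C} ∪ {((B ⊓ ¬F) ⊔ (¬F ⊔ ¬B))}
   open: L(b) ⊇ {B, C, ¬F, ∀r.¬E, ∀s.¬A} — b ∉ ((¬B ⊔ F) ⊓ (F ⊓ B)) possible
2. Hence b : ((¬B ⊔ F) ⊓ (F ⊓ B)): not entailed.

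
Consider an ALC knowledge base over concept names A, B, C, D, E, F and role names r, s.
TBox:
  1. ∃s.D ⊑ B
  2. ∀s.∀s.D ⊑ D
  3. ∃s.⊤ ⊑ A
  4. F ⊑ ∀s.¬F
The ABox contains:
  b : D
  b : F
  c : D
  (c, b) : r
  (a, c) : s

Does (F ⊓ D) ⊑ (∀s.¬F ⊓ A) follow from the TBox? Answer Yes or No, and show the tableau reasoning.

1. (F ⊓ D) ⊑ (∀s.¬F ⊓ A)  ⇔  ((F ⊓ D) ⊓ (∃s.F ⊔ ¬A)) unsat w.r.t. T
   apply at x₀: F⊑∀s.¬F
   open: L(x₀) ⊇ {D, F, ¬A, ∀s.¬D, ∀s.¬F, …}
2. Hence (F ⊓ D) ⊑ (∀s.¬F ⊓ A): not entailed.

No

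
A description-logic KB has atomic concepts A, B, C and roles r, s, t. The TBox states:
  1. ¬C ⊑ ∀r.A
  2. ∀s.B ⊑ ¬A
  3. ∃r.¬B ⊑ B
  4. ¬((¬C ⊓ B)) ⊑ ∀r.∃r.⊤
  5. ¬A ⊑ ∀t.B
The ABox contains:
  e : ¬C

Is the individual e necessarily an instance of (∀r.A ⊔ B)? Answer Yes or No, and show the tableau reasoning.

Yes

1. e : (∀r.A ⊔ B)?  L(e) = {¬C} ∪ {(∃r.¬A ⊓ ¬B)}
   clash {B, ¬B} at e — e ∈ (∀r.A ⊔ B)
2. Hence e : (∀r.A ⊔ B): entailed.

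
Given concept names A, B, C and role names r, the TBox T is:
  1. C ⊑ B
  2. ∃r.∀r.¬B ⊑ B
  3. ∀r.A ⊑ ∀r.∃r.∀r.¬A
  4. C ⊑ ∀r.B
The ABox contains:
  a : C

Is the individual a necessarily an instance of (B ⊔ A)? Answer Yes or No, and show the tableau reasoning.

Yes

1. a : (B ⊔ A)?  L(a) = {C} ∪ {(¬B ⊓ ¬A)}
   clash {B, ¬B} at a — a ∈ (B ⊔ A)
2. Hence a : (B ⊔ A): entailed.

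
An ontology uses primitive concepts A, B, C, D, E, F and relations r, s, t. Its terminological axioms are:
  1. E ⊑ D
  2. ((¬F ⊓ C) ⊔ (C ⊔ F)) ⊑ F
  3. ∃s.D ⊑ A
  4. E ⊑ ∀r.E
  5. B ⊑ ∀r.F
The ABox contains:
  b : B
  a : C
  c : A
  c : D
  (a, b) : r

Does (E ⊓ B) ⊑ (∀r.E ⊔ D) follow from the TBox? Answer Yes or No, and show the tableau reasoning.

1. (E ⊓ B) ⊑ (∀r.E ⊔ D)  ⇔  ((E ⊓ B) ⊓ (∃r.¬E ⊓ ¬D)) unsat w.r.t. T
   all branches close; clash {D, ¬D} at x₀
2. Hence (E ⊓ B) ⊑ (∀r.E ⊔ D): entailed.

Yes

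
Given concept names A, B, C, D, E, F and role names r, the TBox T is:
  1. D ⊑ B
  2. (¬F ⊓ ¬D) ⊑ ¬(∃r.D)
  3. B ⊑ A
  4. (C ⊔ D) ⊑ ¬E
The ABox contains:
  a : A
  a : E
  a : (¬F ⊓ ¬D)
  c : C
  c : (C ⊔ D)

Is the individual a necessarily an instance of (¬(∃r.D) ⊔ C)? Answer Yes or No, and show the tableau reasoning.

Yes

1. a : (¬(∃r.D) ⊔ C)?  L(a) = {A, E, (¬F ⊓ ¬D)} ∪ {(∃r.D ⊓ ¬C)}
   clash {E, ¬E} at a — a ∈ (¬(∃r.D) ⊔ C)
2. Hence a : (¬(∃r.D) ⊔ C): entailed.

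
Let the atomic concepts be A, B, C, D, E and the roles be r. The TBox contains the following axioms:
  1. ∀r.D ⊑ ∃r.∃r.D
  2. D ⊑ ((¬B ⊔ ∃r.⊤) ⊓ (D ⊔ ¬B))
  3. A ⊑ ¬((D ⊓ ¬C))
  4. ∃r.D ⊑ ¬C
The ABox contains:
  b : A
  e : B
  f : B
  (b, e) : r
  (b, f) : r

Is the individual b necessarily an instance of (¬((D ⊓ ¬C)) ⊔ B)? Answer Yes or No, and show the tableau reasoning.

1. b : (¬((D ⊓ ¬C)) ⊔ B)?  L(b) = {A} ∪ {((D ⊓ ¬C) ⊓ ¬B)}
   clash {C, ¬C} at b — b ∈ (¬((D ⊓ ¬C)) ⊔ B)
2. Hence b : (¬((D ⊓ ¬C)) ⊔ B): entailed.

Yes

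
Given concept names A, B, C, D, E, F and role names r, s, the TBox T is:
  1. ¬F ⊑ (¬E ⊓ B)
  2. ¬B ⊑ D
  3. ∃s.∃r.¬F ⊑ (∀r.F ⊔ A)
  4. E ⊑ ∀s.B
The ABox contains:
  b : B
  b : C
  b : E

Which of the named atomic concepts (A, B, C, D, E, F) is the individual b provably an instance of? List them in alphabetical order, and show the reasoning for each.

{B, C, E, F}

1. b : A?  L(b) = {B, C, E} ∪ {¬A}
   apply at b: E⊑∀s.B
   open: L(b) ⊇ {B, C, E, F, ¬A, …} — b ∉ A possible
2. b : B?  L(b) = {B, C, E} ∪ {¬B}
   clash {B, ¬B} at b — b ∈ B
3. b : C?  L(b) = {B, C, E} ∪ {¬C}
   clash {C, ¬C} at b — b ∈ C
4. b : D?  L(b) = {B, C, E} ∪ {¬D}
   apply at b: E⊑∀s.B
   open: L(b) ⊇ {B, C, E, F, ¬D, …} — b ∉ D possible
5. b : E?  L(b) = {B, C, E} ∪ {¬E}
   clash {E, ¬E} at b — b ∈ E
6. b : F?  L(b) = {B, C, E} ∪ {¬F}
   clash {E, ¬E} at b — b ∈ F
7. Entailed for b: {B, C, E, F}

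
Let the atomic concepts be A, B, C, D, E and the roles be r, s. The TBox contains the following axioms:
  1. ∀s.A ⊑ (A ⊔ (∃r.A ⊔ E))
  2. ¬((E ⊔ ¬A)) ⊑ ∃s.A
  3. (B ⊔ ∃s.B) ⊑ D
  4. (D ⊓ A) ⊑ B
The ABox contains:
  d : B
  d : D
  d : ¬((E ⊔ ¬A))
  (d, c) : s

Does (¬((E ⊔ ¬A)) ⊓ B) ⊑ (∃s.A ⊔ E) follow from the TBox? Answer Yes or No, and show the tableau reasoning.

1. (¬((E ⊔ ¬A)) ⊓ B) ⊑ (∃s.A ⊔ E)  ⇔  (((¬E ⊓ A) ⊓ B) ⊓ (∀s.¬A ⊓ ¬E)) unsat w.r.t. T
   all branches close; clash {A, ¬A} at an ∃-successor
2. Hence (¬((E ⊔ ¬A)) ⊓ B) ⊑ (∃s.A ⊔ E): entailed.

Yes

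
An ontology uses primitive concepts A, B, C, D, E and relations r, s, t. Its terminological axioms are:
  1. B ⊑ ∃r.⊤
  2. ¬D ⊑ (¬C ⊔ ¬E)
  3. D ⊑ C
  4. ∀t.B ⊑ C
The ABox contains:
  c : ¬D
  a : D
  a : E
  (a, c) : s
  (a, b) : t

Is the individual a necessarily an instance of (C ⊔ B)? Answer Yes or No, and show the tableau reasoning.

1. a : (C ⊔ B)?  L(a) = {D, E} ∪ {(¬C ⊓ ¬B)}
   clash {C, ¬C} at a — a ∈ (C ⊔ B)
2. Hence a : (C ⊔ B): entailed.

Yes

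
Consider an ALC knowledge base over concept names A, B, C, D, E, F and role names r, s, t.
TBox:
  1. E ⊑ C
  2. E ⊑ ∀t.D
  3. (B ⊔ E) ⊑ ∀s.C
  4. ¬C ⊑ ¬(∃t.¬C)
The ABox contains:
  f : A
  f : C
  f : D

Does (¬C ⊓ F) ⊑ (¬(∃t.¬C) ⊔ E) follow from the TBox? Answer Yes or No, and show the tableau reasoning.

Yes

1. (¬C ⊓ F) ⊑ (¬(∃t.¬C) ⊔ E)  ⇔  ((¬C ⊓ F) ⊓ (∃t.¬C ⊓ ¬E)) unsat w.r.t. T
   all branches close; clash {C, ¬C} at an ∃-successor
2. Hence (¬C ⊓ F) ⊑ (¬(∃t.¬C) ⊔ E): entailed.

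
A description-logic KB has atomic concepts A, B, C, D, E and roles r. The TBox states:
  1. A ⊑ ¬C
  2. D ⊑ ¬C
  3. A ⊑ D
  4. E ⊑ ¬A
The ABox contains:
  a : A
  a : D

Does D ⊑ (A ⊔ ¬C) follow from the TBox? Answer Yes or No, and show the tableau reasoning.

Yes

1. D ⊑ (A ⊔ ¬C)  ⇔  (D ⊓ (¬A ⊓ C)) unsat w.r.t. T
   all branches close; clash {C, ¬C} at x₀
2. Hence D ⊑ (A ⊔ ¬C): entailed.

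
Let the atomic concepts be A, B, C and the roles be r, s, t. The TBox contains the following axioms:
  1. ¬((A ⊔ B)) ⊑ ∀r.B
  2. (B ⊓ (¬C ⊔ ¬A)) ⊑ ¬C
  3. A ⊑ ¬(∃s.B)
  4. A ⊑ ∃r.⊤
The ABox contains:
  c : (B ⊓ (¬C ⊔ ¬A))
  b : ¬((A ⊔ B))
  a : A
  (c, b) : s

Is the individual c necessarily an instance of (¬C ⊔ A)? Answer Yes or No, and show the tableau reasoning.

1. c : (¬C ⊔ A)?  L(c) = {(B ⊓ (¬C ⊔ ¬A))} ∪ {(C ⊓ ¬A)}
   clash {C, ¬C} at c — c ∈ (¬C ⊔ A)
2. Hence c : (¬C ⊔ A): entailed.

Yes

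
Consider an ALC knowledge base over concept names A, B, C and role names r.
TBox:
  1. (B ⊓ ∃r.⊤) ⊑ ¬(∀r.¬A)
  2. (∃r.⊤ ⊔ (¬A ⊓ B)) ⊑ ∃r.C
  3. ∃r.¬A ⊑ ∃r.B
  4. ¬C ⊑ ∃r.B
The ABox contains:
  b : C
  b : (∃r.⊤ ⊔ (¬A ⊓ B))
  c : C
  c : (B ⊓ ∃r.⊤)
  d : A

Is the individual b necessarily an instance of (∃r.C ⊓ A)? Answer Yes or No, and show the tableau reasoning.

No

1. b : (∃r.C ⊓ A)?  L(b) = {C, (∃r.⊤ ⊔ (¬A ⊓ B))} ∪ {(∀r.¬C ⊔ ¬A)}
   apply at b: (∃r.⊤ ⊔ (¬A ⊓ B))⊑∃r.C
   open: L(b) ⊇ {C, ¬A, ¬B, ∀r.A, ∃r.C, …} (+ ∃-successors) — b ∉ (∃r.C ⊓ A) possible
2. Hence b : (∃r.C ⊓ A): not entailed.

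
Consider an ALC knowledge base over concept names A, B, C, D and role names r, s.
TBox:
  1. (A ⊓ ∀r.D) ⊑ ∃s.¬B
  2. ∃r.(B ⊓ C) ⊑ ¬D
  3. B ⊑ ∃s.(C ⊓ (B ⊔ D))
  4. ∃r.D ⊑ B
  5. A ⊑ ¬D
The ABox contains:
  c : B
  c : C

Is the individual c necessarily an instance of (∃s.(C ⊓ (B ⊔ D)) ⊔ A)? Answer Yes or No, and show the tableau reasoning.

Yes

1. c : (∃s.(C ⊓ (B ⊔ D)) ⊔ A)?  L(c) = {B, C} ∪ {(∀s.(¬C ⊔ (¬B ⊓ ¬D)) ⊓ ¬A)}
   clash {D, ¬D} at an ∃-successor — c ∈ (∃s.(C ⊓ (B ⊔ D)) ⊔ A)
2. Hence c : (∃s.(C ⊓ (B ⊔ D)) ⊔ A): entailed.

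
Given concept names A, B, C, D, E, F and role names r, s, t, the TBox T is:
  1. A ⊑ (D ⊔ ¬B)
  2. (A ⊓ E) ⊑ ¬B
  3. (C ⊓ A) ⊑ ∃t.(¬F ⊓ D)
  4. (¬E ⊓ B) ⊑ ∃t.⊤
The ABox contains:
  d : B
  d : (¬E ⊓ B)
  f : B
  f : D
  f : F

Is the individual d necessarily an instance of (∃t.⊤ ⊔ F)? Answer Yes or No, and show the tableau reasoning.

Yes

1. d : (∃t.⊤ ⊔ F)?  L(d) = {B, (¬E ⊓ B)} ∪ {(∀t.⊥ ⊓ ¬F)}
   clash {B, ¬B} at d — d ∈ (∃t.⊤ ⊔ F)
2. Hence d : (∃t.⊤ ⊔ F): entailed.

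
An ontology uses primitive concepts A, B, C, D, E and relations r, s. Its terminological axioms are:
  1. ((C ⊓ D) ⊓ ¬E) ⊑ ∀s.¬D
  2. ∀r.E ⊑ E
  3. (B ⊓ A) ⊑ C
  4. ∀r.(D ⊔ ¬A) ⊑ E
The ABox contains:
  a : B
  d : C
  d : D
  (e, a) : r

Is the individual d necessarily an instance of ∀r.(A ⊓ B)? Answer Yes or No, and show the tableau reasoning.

1. d : ∀r.(A ⊓ B)?  L(d) = {C, D} ∪ {∃r.(¬A ⊔ ¬B)}
   open: L(d) ⊇ {C, D, E, ∃r.(¬A ⊔ ¬B), ∃r.¬E} (+ ∃-successors) — d ∉ ∀r.(A ⊓ B) possible
2. Hence d : ∀r.(A ⊓ B): not entailed.

No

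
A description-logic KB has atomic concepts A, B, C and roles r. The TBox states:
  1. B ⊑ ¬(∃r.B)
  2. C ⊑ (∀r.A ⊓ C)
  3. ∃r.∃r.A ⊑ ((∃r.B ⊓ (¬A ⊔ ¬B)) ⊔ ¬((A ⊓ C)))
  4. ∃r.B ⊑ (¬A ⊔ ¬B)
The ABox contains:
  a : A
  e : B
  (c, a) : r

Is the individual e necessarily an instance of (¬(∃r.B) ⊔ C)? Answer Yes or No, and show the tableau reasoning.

1. e : (¬(∃r.B) ⊔ C)?  L(e) = {B} ∪ {(∃r.B ⊓ ¬C)}
   clash {B, ¬B} at an ∃-successor — e ∈ (¬(∃r.B) ⊔ C)
2. Hence e : (¬(∃r.B) ⊔ C): entailed.

Yes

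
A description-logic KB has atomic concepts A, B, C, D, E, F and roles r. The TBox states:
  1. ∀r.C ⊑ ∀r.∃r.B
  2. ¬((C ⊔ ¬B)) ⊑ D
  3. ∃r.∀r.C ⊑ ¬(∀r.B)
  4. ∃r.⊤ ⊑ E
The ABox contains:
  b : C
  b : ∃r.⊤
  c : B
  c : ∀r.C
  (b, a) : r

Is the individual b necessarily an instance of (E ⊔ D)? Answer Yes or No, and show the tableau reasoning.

1. b : (E ⊔ D)?  L(b) = {C, ∃r.⊤} ∪ {(¬E ⊓ ¬D)}
   clash {E, ¬E} at b — b ∈ (E ⊔ D)
2. Hence b : (E ⊔ D): entailed.

Yes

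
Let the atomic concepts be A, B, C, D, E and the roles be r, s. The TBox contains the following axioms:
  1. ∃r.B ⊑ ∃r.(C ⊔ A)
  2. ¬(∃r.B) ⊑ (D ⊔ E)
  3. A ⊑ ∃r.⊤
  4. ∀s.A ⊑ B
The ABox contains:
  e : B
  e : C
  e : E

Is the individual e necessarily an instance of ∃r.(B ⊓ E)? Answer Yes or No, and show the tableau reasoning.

1. e : ∃r.(B ⊓ E)?  L(e) = {B, C, E} ∪ {∀r.(¬B ⊔ ¬E)}
   open: L(e) ⊇ {B, C, E, ¬A, ∀r.(¬B ⊔ ¬E), …} (+ ∃-successors) — e ∉ ∃r.(B ⊓ E) possible
2. Hence e : ∃r.(B ⊓ E): not entailed.

No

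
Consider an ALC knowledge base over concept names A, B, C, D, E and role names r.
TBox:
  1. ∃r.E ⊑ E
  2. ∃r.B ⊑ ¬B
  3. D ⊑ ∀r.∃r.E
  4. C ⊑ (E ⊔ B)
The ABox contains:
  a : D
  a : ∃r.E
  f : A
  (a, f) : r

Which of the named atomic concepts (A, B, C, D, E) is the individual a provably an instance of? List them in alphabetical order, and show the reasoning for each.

1. a : A?  L(a) = {D, ∃r.E} ∪ {¬A}
   apply at a: ∃r.E⊑E; D⊑∀r.∃r.E
   open: L(a) ⊇ {D, E, ¬A, ¬C, ∀r.¬B, …} (+ ∃-successors) — a ∉ A possible
2. a : B?  L(a) = {D, ∃r.E} ∪ {¬B}
   apply at a: ∃r.E⊑E; D⊑∀r.∃r.E
   open: L(a) ⊇ {D, E, ¬B, ¬C, ∀r.∃r.E, …} (+ ∃-successors) — a ∉ B possible
3. a : C?  L(a) = {D, ∃r.E} ∪ {¬C}
   apply at a: ∃r.E⊑E; D⊑∀r.∃r.E
   open: L(a) ⊇ {D, E, ¬C, ∀r.¬B, ∀r.∃r.E, …} (+ ∃-successors) — a ∉ C possible
4. a : D?  L(a) = {D, ∃r.E} ∪ {¬D}
   clash {D, ¬D} at a — a ∈ D
5. a : E?  L(a) = {D, ∃r.E} ∪ {¬E}
   clash {B, ¬B} at a — a ∈ E
6. Entailed for a: {D, E}

{D, E}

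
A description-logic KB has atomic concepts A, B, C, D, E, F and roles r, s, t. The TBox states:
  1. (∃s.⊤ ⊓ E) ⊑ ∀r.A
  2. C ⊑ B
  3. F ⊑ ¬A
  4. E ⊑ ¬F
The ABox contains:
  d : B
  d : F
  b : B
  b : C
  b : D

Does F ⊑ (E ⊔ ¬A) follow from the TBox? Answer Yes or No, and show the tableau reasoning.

Yes

1. F ⊑ (E ⊔ ¬A)  ⇔  (F ⊓ (¬E ⊓ A)) unsat w.r.t. T
   all branches close; clash {A, ¬A} at x₀
2. Hence F ⊑ (E ⊔ ¬A): entailed.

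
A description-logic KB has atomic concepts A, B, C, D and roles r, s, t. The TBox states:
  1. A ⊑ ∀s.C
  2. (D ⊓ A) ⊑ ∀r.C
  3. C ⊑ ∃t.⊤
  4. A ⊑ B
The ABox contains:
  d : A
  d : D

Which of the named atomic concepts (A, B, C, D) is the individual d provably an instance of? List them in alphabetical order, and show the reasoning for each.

1. d : A?  L(d) = {A, D} ∪ {¬A}
   clash {A, ¬A} at d — d ∈ A
2. d : B?  L(d) = {A, D} ∪ {¬B}
   clash {B, ¬B} at d — d ∈ B
3. d : C?  L(d) = {A, D} ∪ {¬C}
   apply at d: A⊑∀s.C; A⊑B
   open: L(d) ⊇ {A, B, D, ¬C, ∀r.C, …} — d ∉ C possible
4. d : D?  L(d) = {A, D} ∪ {¬D}
   clash {D, ¬D} at d — d ∈ D
5. Entailed for d: {A, B, D}

{A, B, D}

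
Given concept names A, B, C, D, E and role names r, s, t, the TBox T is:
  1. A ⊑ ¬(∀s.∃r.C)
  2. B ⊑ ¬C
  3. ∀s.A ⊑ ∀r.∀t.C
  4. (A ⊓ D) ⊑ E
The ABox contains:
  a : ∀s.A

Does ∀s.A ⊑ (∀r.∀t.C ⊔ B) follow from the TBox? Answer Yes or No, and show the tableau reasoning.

Yes

1. ∀s.A ⊑ (∀r.∀t.C ⊔ B)  ⇔  (∀s.A ⊓ (∃r.∃t.¬C ⊓ ¬B)) unsat w.r.t. T
   all branches close; clash {C, ¬C} at an ∃-successor
2. Hence ∀s.A ⊑ (∀r.∀t.C ⊔ B): entailed.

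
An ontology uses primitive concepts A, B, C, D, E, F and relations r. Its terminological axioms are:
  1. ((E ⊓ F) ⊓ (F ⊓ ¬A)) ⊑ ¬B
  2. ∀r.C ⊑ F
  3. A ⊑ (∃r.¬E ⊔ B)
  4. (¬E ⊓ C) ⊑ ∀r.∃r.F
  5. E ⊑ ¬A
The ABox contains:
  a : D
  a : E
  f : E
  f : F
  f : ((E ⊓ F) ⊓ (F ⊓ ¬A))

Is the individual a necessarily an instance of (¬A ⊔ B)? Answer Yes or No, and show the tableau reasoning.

Yes

1. a : (¬A ⊔ B)?  L(a) = {D, E} ∪ {(A ⊓ ¬B)}
   clash {A, ¬A} at a — a ∈ (¬A ⊔ B)
2. Hence a : (¬A ⊔ B): entailed.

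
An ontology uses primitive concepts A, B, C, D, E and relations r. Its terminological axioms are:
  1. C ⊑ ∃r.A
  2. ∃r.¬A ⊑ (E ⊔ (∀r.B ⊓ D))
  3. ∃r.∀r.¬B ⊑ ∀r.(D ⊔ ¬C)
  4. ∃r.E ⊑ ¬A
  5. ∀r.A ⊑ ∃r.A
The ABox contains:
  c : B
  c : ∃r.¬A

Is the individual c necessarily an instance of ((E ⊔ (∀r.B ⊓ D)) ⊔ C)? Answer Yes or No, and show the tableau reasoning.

Yes

1. c : ((E ⊔ (∀r.B ⊓ D)) ⊔ C)?  L(c) = {B, ∃r.¬A} ∪ {((¬E ⊓ (∃r.¬B ⊔ ¬D)) ⊓ ¬C)}
   clash {D, ¬D} at c — c ∈ ((E ⊔ (∀r.B ⊓ D)) ⊔ C)
2. Hence c : ((E ⊔ (∀r.B ⊓ D)) ⊔ C): entailed.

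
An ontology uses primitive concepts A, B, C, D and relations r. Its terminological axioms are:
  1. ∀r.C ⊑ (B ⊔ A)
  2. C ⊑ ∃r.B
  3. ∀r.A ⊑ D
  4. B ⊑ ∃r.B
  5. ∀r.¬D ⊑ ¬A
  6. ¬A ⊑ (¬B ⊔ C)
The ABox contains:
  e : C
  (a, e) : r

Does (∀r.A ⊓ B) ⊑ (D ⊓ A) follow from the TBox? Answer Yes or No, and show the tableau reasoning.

No

1. (∀r.A ⊓ B) ⊑ (D ⊓ A)  ⇔  ((∀r.A ⊓ B) ⊓ (¬D ⊔ ¬A)) unsat w.r.t. T
   apply at x₀: ∀r.A⊑D; B⊑∃r.B
   open: L(x₀) ⊇ {B, C, D, ¬A, ∀r.A, …} (+ ∃-successors)
2. Hence (∀r.A ⊓ B) ⊑ (D ⊓ A): not entailed.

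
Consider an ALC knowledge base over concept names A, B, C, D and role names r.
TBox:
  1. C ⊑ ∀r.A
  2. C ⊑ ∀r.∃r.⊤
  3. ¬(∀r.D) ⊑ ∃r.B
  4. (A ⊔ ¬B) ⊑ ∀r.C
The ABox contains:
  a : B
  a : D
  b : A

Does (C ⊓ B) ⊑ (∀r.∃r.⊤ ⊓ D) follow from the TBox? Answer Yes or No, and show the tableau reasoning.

No

1. (C ⊓ B) ⊑ (∀r.∃r.⊤ ⊓ D)  ⇔  ((C ⊓ B) ⊓ (∃r.∀r.⊥ ⊔ ¬D)) unsat w.r.t. T
   apply at x₀: C⊑∀r.A; C⊑∀r.∃r.⊤
   open: L(x₀) ⊇ {B, C, ¬A, ¬D, ∀r.A, …}
2. Hence (C ⊓ B) ⊑ (∀r.∃r.⊤ ⊓ D): not entailed.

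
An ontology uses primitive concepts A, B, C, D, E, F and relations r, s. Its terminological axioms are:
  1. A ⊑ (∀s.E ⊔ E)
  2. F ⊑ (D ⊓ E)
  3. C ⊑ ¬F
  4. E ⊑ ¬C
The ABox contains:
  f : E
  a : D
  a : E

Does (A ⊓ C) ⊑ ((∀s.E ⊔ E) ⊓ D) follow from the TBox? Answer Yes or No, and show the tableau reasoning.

No

1. (A ⊓ C) ⊑ ((∀s.E ⊔ E) ⊓ D)  ⇔  ((A ⊓ C) ⊓ ((∃s.¬E ⊓ ¬E) ⊔ ¬D)) unsat w.r.t. T
   apply at x₀: A⊑(∀s.E ⊔ E); C⊑¬F
   open: L(x₀) ⊇ {A, C, ¬D, ¬E, ¬F, …}
2. Hence (A ⊓ C) ⊑ ((∀s.E ⊔ E) ⊓ D): not entailed.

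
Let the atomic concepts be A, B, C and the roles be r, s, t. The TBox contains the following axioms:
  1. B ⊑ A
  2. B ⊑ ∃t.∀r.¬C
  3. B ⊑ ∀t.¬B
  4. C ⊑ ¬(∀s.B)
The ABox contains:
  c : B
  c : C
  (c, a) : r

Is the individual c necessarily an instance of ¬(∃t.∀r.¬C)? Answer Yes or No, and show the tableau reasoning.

1. c : ¬(∃t.∀r.¬C)?  L(c) = {B, C} ∪ {∃t.∀r.¬C}
   apply at c: B⊑A; B⊑∀t.¬B; C⊑¬(∀s.B)
   open: L(c) ⊇ {A, B, C, ∀t.¬B, ∃s.¬B, …} (+ ∃-successors) — c ∉ ¬(∃t.∀r.¬C) possible
2. Hence c : ¬(∃t.∀r.¬C): not entailed.

No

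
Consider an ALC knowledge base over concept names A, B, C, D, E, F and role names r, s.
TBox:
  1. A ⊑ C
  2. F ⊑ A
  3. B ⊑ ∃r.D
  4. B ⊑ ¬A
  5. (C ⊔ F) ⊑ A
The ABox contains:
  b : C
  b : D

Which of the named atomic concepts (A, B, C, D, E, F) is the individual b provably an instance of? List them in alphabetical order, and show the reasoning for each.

1. b : A?  L(b) = {C, D} ∪ {¬A}
   clash {A, ¬A} at b — b ∈ A
2. b : B?  L(b) = {C, D} ∪ {¬B}
   open: L(b) ⊇ {A, C, D, ¬B, ¬F} — b ∉ B possible
3. b : C?  L(b) = {C, D} ∪ {¬C}
   clash {C, ¬C} at b — b ∈ C
4. b : D?  L(b) = {C, D} ∪ {¬D}
   clash {D, ¬D} at b — b ∈ D
5. b : E?  L(b) = {C, D} ∪ {¬E}
   open: L(b) ⊇ {A, C, D, ¬B, ¬E, …} — b ∉ E possible
6. b : F?  L(b) = {C, D} ∪ {¬F}
   open: L(b) ⊇ {A, C, D, ¬B, ¬F} — b ∉ F possible
7. Entailed for b: {A, C, D}

{A, C, D}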